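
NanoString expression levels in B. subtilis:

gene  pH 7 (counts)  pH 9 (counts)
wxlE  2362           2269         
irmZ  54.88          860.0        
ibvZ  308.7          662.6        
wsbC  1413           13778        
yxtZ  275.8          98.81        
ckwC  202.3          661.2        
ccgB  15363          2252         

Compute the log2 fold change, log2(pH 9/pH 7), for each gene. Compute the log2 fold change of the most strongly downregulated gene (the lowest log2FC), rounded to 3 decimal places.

-2.770

log2(2269/2362) = -0.058  (wxlE)
log2(860.0/54.88) = 3.970  (irmZ)
log2(662.6/308.7) = 1.102  (ibvZ)
log2(13778/1413) = 3.286  (wsbC)
log2(98.81/275.8) = -1.481  (yxtZ)
log2(661.2/202.3) = 1.709  (ckwC)
log2(2252/15363) = -2.770  (ccgB)
ccgB is most strongly downregulated.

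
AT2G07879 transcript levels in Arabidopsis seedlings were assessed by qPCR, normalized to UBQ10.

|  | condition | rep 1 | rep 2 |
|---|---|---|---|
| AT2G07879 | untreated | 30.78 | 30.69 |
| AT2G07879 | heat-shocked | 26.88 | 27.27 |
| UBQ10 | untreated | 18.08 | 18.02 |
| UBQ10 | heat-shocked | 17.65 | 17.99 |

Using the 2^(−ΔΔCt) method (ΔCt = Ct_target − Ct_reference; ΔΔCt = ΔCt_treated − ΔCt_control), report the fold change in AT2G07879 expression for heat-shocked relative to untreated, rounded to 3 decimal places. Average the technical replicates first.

10.778

Mean Ct: AT2G07879 untreated 30.735; AT2G07879 heat-shocked 27.075; UBQ10 untreated 18.050; UBQ10 heat-shocked 17.820
ΔCt(untreated) = 30.735 − 18.050 = 12.685
ΔCt(heat-shocked) = 27.075 − 17.820 = 9.255
ΔΔCt = 9.255 − 12.685 = -3.430
Fold change = 2^(−(-3.430)) = 2^3.430 = 10.7779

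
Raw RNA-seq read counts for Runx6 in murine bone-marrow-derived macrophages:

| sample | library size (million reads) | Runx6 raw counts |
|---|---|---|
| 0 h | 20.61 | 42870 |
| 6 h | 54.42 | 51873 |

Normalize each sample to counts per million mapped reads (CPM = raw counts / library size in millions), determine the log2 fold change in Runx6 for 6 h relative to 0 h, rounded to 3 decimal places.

-1.126

CPM(0 h) = 42870 / 20.61 = 2080.0582
CPM(6 h) = 51873 / 54.42 = 953.1974
Fold change = 953.1974 / 2080.0582 = 0.45826
log2(0.45826) = -1.1258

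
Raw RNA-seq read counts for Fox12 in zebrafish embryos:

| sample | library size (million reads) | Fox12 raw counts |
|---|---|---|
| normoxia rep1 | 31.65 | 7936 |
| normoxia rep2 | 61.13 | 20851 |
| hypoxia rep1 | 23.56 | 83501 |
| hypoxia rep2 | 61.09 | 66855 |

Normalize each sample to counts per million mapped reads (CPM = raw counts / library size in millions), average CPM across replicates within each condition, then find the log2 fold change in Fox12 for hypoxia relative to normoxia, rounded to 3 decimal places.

2.970

CPM(normoxia rep1) = 7936 / 31.65 = 250.7425
CPM(normoxia rep2) = 20851 / 61.13 = 341.0928
CPM(hypoxia rep1) = 83501 / 23.56 = 3544.1851
CPM(hypoxia rep2) = 66855 / 61.09 = 1094.3690
mean CPM(normoxia) = 295.9176; mean CPM(hypoxia) = 2319.2770
Fold change = 2319.2770 / 295.9176 = 7.83758
log2(7.83758) = 2.9704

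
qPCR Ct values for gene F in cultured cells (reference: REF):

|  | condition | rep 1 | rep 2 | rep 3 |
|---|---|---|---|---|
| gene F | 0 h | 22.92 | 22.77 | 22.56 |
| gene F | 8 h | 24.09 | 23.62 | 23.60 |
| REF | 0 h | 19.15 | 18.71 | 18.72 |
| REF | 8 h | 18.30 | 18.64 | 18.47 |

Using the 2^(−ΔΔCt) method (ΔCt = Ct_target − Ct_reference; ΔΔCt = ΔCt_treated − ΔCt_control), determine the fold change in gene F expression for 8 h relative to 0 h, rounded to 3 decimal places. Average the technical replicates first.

Mean Ct: gene F 0 h 22.750; gene F 8 h 23.770; REF 0 h 18.860; REF 8 h 18.470
ΔCt(0 h) = 22.750 − 18.860 = 3.890
ΔCt(8 h) = 23.770 − 18.470 = 5.300
ΔΔCt = 5.300 − 3.890 = 1.410
Fold change = 2^(−1.410) = 0.3763

0.376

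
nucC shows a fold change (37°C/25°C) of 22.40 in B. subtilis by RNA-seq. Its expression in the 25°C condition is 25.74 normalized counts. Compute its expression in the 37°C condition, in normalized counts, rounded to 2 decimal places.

37°C expression = 25.74 × 22.40 = 576.58

576.58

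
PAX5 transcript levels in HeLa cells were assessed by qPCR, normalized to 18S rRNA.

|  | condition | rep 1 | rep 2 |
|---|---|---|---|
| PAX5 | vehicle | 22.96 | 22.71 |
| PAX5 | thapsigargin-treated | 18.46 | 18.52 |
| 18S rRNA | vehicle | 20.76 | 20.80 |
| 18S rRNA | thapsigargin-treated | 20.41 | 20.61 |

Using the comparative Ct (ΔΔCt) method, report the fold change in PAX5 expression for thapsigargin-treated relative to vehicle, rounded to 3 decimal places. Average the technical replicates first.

16.854

Mean Ct: PAX5 vehicle 22.835; PAX5 thapsigargin-treated 18.490; 18S rRNA vehicle 20.780; 18S rRNA thapsigargin-treated 20.510
ΔCt(vehicle) = 22.835 − 20.780 = 2.055
ΔCt(thapsigargin-treated) = 18.490 − 20.510 = -2.020
ΔΔCt = -2.020 − 2.055 = -4.075
Fold change = 2^(−(-4.075)) = 2^4.075 = 16.8538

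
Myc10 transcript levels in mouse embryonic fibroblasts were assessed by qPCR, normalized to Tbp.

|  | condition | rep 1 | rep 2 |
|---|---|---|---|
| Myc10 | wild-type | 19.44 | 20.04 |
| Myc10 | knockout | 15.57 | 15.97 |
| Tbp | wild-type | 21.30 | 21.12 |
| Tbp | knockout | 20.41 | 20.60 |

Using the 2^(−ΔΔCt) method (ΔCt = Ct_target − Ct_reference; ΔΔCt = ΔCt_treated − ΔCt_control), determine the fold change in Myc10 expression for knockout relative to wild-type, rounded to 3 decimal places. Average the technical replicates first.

9.613

Mean Ct: Myc10 wild-type 19.740; Myc10 knockout 15.770; Tbp wild-type 21.210; Tbp knockout 20.505
ΔCt(wild-type) = 19.740 − 21.210 = -1.470
ΔCt(knockout) = 15.770 − 20.505 = -4.735
ΔΔCt = -4.735 − (-1.470) = -3.265
Fold change = 2^(−(-3.265)) = 2^3.265 = 9.6131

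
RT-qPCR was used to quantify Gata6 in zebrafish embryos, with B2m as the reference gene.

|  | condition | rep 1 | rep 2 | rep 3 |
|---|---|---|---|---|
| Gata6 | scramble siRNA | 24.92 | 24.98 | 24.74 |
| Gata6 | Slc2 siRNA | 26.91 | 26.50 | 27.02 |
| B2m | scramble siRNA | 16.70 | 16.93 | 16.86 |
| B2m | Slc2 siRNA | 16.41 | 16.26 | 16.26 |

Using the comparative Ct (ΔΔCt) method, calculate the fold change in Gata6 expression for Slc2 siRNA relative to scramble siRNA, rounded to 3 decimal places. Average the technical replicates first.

0.183

Mean Ct: Gata6 scramble siRNA 24.880; Gata6 Slc2 siRNA 26.810; B2m scramble siRNA 16.830; B2m Slc2 siRNA 16.310
ΔCt(scramble siRNA) = 24.880 − 16.830 = 8.050
ΔCt(Slc2 siRNA) = 26.810 − 16.310 = 10.500
ΔΔCt = 10.500 − 8.050 = 2.450
Fold change = 2^(−2.450) = 0.1830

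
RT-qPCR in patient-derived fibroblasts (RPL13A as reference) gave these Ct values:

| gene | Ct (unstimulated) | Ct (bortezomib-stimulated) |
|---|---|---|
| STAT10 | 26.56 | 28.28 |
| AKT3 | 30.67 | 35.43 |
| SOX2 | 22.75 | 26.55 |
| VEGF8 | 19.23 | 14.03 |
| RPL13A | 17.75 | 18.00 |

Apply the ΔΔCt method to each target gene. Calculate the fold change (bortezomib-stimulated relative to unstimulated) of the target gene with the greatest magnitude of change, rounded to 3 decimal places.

STAT10: ΔΔCt = (28.28−18.00) − (26.56−17.75) = 10.28 − 8.81 = 1.47; fold change = 2^-1.47 = 0.361
AKT3: ΔΔCt = (35.43−18.00) − (30.67−17.75) = 17.43 − 12.92 = 4.51; fold change = 2^-4.51 = 0.044
SOX2: ΔΔCt = (26.55−18.00) − (22.75−17.75) = 8.55 − 5.00 = 3.55; fold change = 2^-3.55 = 0.085
VEGF8: ΔΔCt = (14.03−18.00) − (19.23−17.75) = -3.97 − 1.48 = -5.45; fold change = 2^5.45 = 43.713
VEGF8 has the largest |ΔΔCt| = 5.45.

43.713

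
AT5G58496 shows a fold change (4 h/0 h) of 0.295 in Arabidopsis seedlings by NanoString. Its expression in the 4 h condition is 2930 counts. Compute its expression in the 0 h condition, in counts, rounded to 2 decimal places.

9932.20

0 h expression = 2930 / 0.295 = 9932.20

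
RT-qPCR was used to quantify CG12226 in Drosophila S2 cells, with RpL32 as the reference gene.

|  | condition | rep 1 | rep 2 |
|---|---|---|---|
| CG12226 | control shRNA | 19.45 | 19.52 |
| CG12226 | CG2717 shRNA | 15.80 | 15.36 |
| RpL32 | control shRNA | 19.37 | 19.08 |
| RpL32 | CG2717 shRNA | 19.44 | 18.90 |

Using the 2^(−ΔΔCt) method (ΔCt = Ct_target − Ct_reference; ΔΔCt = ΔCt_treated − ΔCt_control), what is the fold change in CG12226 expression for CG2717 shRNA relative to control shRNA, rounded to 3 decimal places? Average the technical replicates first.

14.420

Mean Ct: CG12226 control shRNA 19.485; CG12226 CG2717 shRNA 15.580; RpL32 control shRNA 19.225; RpL32 CG2717 shRNA 19.170
ΔCt(control shRNA) = 19.485 − 19.225 = 0.260
ΔCt(CG2717 shRNA) = 15.580 − 19.170 = -3.590
ΔΔCt = -3.590 − 0.260 = -3.850
Fold change = 2^(−(-3.850)) = 2^3.850 = 14.4200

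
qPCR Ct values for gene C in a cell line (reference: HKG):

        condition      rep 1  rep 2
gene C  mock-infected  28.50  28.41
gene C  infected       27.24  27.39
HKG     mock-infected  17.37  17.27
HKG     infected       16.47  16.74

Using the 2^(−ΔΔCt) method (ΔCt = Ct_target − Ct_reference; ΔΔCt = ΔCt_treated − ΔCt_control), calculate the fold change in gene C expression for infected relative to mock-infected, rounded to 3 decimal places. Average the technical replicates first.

Mean Ct: gene C mock-infected 28.455; gene C infected 27.315; HKG mock-infected 17.320; HKG infected 16.605
ΔCt(mock-infected) = 28.455 − 17.320 = 11.135
ΔCt(infected) = 27.315 − 16.605 = 10.710
ΔΔCt = 10.710 − 11.135 = -0.425
Fold change = 2^(−(-0.425)) = 2^0.425 = 1.3426

1.343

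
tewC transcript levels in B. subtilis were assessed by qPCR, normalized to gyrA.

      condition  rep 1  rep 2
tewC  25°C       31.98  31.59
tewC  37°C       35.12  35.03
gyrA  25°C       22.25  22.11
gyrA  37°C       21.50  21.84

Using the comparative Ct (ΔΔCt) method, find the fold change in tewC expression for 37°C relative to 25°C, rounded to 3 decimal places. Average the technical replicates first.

Mean Ct: tewC 25°C 31.785; tewC 37°C 35.075; gyrA 25°C 22.180; gyrA 37°C 21.670
ΔCt(25°C) = 31.785 − 22.180 = 9.605
ΔCt(37°C) = 35.075 − 21.670 = 13.405
ΔΔCt = 13.405 − 9.605 = 3.800
Fold change = 2^(−3.800) = 0.0718

0.072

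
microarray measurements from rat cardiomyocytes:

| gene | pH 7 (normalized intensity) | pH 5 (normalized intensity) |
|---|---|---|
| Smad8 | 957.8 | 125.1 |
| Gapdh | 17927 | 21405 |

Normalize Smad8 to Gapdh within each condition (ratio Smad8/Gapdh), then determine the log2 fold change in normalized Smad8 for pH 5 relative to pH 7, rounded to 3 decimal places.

Smad8/Gapdh (pH 7) = 957.8 / 17927 = 0.053428
Smad8/Gapdh (pH 5) = 125.1 / 21405 = 0.0058444
Fold change = 0.0058444 / 0.053428 = 0.1094
log2(0.1094) = -3.1925

-3.192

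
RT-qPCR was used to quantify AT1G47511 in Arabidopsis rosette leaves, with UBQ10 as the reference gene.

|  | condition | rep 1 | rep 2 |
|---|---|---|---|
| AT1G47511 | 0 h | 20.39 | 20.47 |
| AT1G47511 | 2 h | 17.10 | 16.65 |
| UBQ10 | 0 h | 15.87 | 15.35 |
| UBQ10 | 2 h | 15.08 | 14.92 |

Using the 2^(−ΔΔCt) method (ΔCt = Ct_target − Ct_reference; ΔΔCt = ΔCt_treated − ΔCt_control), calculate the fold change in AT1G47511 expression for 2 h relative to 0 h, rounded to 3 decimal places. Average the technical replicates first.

7.701

Mean Ct: AT1G47511 0 h 20.430; AT1G47511 2 h 16.875; UBQ10 0 h 15.610; UBQ10 2 h 15.000
ΔCt(0 h) = 20.430 − 15.610 = 4.820
ΔCt(2 h) = 16.875 − 15.000 = 1.875
ΔΔCt = 1.875 − 4.820 = -2.945
Fold change = 2^(−(-2.945)) = 2^2.945 = 7.7008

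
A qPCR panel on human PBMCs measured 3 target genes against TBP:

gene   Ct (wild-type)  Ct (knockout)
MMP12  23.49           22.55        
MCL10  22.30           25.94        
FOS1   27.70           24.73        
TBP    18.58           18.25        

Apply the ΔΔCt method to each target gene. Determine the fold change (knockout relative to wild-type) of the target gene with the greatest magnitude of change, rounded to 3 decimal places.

MMP12: ΔΔCt = (22.55−18.25) − (23.49−18.58) = 4.30 − 4.91 = -0.61; fold change = 2^0.61 = 1.526
MCL10: ΔΔCt = (25.94−18.25) − (22.30−18.58) = 7.69 − 3.72 = 3.97; fold change = 2^-3.97 = 0.064
FOS1: ΔΔCt = (24.73−18.25) − (27.70−18.58) = 6.48 − 9.12 = -2.64; fold change = 2^2.64 = 6.233
MCL10 has the largest |ΔΔCt| = 3.97.

0.064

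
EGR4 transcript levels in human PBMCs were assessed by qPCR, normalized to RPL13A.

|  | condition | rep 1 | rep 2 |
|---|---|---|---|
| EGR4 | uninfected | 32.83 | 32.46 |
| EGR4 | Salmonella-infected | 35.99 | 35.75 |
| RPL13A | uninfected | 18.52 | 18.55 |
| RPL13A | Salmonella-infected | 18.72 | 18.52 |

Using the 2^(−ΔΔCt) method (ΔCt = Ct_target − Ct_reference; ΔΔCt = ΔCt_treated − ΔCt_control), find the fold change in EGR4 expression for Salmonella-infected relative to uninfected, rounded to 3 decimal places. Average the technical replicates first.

Mean Ct: EGR4 uninfected 32.645; EGR4 Salmonella-infected 35.870; RPL13A uninfected 18.535; RPL13A Salmonella-infected 18.620
ΔCt(uninfected) = 32.645 − 18.535 = 14.110
ΔCt(Salmonella-infected) = 35.870 − 18.620 = 17.250
ΔΔCt = 17.250 − 14.110 = 3.140
Fold change = 2^(−3.140) = 0.1134

0.113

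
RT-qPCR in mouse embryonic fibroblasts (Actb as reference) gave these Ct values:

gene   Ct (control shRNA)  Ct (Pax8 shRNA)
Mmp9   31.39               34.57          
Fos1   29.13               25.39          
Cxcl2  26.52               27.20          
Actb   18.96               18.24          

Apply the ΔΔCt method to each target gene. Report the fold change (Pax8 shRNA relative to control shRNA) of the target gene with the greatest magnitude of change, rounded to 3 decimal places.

0.067

Mmp9: ΔΔCt = (34.57−18.24) − (31.39−18.96) = 16.33 − 12.43 = 3.90; fold change = 2^-3.90 = 0.067
Fos1: ΔΔCt = (25.39−18.24) − (29.13−18.96) = 7.15 − 10.17 = -3.02; fold change = 2^3.02 = 8.112
Cxcl2: ΔΔCt = (27.20−18.24) − (26.52−18.96) = 8.96 − 7.56 = 1.40; fold change = 2^-1.40 = 0.379
Mmp9 has the largest |ΔΔCt| = 3.90.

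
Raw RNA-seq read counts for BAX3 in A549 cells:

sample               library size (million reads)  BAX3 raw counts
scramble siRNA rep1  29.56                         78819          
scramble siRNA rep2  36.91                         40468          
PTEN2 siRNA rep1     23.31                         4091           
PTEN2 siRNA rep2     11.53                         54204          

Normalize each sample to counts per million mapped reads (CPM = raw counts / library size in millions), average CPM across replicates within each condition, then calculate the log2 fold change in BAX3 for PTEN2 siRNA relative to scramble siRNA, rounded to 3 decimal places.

CPM(scramble siRNA rep1) = 78819 / 29.56 = 2666.4073
CPM(scramble siRNA rep2) = 40468 / 36.91 = 1096.3966
CPM(PTEN2 siRNA rep1) = 4091 / 23.31 = 175.5041
CPM(PTEN2 siRNA rep2) = 54204 / 11.53 = 4701.1275
mean CPM(scramble siRNA) = 1881.4020; mean CPM(PTEN2 siRNA) = 2438.3158
Fold change = 2438.3158 / 1881.4020 = 1.29601
log2(1.29601) = 0.3741

0.374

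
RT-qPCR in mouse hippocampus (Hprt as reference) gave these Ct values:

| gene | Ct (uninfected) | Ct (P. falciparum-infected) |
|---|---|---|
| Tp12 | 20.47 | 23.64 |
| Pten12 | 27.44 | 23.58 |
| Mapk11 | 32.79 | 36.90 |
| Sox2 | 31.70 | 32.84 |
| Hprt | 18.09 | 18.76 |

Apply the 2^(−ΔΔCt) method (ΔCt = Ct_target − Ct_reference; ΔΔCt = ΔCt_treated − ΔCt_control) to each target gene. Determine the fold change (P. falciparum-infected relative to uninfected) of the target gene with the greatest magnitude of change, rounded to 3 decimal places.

23.103

Tp12: ΔΔCt = (23.64−18.76) − (20.47−18.09) = 4.88 − 2.38 = 2.50; fold change = 2^-2.50 = 0.177
Pten12: ΔΔCt = (23.58−18.76) − (27.44−18.09) = 4.82 − 9.35 = -4.53; fold change = 2^4.53 = 23.103
Mapk11: ΔΔCt = (36.90−18.76) − (32.79−18.09) = 18.14 − 14.70 = 3.44; fold change = 2^-3.44 = 0.092
Sox2: ΔΔCt = (32.84−18.76) − (31.70−18.09) = 14.08 − 13.61 = 0.47; fold change = 2^-0.47 = 0.722
Pten12 has the largest |ΔΔCt| = 4.53.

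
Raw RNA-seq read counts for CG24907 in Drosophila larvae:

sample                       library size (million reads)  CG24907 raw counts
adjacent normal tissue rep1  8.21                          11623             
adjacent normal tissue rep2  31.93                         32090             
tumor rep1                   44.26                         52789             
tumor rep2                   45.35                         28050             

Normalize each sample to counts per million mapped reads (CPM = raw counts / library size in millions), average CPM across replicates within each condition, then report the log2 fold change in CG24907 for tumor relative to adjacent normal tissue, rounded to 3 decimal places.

-0.418

CPM(adjacent normal tissue rep1) = 11623 / 8.21 = 1415.7125
CPM(adjacent normal tissue rep2) = 32090 / 31.93 = 1005.0110
CPM(tumor rep1) = 52789 / 44.26 = 1192.7022
CPM(tumor rep2) = 28050 / 45.35 = 618.5226
mean CPM(adjacent normal tissue) = 1210.3618; mean CPM(tumor) = 905.6124
Fold change = 905.6124 / 1210.3618 = 0.74822
log2(0.74822) = -0.4185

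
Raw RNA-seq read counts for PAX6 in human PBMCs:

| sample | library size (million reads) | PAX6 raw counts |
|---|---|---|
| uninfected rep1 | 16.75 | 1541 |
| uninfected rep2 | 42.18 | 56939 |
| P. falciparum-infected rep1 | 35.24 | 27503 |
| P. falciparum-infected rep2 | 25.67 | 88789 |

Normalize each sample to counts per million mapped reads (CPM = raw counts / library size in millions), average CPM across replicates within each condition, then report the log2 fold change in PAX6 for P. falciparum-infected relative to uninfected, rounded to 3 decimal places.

1.556

CPM(uninfected rep1) = 1541 / 16.75 = 92.0000
CPM(uninfected rep2) = 56939 / 42.18 = 1349.9052
CPM(P. falciparum-infected rep1) = 27503 / 35.24 = 780.4484
CPM(P. falciparum-infected rep2) = 88789 / 25.67 = 3458.8625
mean CPM(uninfected) = 720.9526; mean CPM(P. falciparum-infected) = 2119.6554
Fold change = 2119.6554 / 720.9526 = 2.94008
log2(2.94008) = 1.5559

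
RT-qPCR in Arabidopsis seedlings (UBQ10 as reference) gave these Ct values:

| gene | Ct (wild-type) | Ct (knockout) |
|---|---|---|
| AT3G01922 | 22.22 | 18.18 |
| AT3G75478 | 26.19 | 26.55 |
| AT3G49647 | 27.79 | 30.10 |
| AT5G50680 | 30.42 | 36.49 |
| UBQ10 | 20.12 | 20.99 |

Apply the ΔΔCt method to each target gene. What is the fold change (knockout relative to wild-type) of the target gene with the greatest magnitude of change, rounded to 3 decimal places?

0.027

AT3G01922: ΔΔCt = (18.18−20.99) − (22.22−20.12) = -2.81 − 2.10 = -4.91; fold change = 2^4.91 = 30.065
AT3G75478: ΔΔCt = (26.55−20.99) − (26.19−20.12) = 5.56 − 6.07 = -0.51; fold change = 2^0.51 = 1.424
AT3G49647: ΔΔCt = (30.10−20.99) − (27.79−20.12) = 9.11 − 7.67 = 1.44; fold change = 2^-1.44 = 0.369
AT5G50680: ΔΔCt = (36.49−20.99) − (30.42−20.12) = 15.50 − 10.30 = 5.20; fold change = 2^-5.20 = 0.027
AT5G50680 has the largest |ΔΔCt| = 5.20.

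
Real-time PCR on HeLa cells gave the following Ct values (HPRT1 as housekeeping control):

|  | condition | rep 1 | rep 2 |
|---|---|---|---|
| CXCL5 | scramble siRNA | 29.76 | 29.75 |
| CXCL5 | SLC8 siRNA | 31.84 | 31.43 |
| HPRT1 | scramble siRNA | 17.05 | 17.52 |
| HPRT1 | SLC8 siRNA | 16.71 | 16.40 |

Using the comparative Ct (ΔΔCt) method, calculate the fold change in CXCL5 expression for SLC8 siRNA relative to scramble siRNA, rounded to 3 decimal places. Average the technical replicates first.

0.164

Mean Ct: CXCL5 scramble siRNA 29.755; CXCL5 SLC8 siRNA 31.635; HPRT1 scramble siRNA 17.285; HPRT1 SLC8 siRNA 16.555
ΔCt(scramble siRNA) = 29.755 − 17.285 = 12.470
ΔCt(SLC8 siRNA) = 31.635 − 16.555 = 15.080
ΔΔCt = 15.080 − 12.470 = 2.610
Fold change = 2^(−2.610) = 0.1638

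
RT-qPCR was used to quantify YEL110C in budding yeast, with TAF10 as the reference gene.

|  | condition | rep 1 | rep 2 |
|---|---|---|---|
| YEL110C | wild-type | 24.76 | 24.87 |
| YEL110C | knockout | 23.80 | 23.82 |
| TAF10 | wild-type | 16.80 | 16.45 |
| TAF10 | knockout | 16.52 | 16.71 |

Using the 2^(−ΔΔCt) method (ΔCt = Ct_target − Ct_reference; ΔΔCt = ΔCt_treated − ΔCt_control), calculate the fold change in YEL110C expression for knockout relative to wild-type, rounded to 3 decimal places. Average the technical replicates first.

Mean Ct: YEL110C wild-type 24.815; YEL110C knockout 23.810; TAF10 wild-type 16.625; TAF10 knockout 16.615
ΔCt(wild-type) = 24.815 − 16.625 = 8.190
ΔCt(knockout) = 23.810 − 16.615 = 7.195
ΔΔCt = 7.195 − 8.190 = -0.995
Fold change = 2^(−(-0.995)) = 2^0.995 = 1.9931

1.993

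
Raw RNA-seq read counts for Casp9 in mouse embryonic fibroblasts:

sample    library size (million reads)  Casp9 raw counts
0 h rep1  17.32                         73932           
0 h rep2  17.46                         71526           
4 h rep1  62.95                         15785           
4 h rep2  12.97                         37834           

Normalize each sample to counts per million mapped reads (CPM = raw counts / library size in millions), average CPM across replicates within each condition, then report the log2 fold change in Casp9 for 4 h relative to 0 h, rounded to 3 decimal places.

CPM(0 h rep1) = 73932 / 17.32 = 4268.5912
CPM(0 h rep2) = 71526 / 17.46 = 4096.5636
CPM(4 h rep1) = 15785 / 62.95 = 250.7546
CPM(4 h rep2) = 37834 / 12.97 = 2917.0393
mean CPM(0 h) = 4182.5774; mean CPM(4 h) = 1583.8969
Fold change = 1583.8969 / 4182.5774 = 0.37869
log2(0.37869) = -1.4009

-1.401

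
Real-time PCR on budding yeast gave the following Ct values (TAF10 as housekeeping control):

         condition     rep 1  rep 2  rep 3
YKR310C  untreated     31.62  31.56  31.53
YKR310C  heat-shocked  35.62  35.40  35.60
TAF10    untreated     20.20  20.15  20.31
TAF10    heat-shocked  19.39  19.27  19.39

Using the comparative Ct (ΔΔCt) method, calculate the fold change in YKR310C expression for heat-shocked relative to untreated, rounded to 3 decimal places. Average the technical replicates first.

Mean Ct: YKR310C untreated 31.570; YKR310C heat-shocked 35.540; TAF10 untreated 20.220; TAF10 heat-shocked 19.350
ΔCt(untreated) = 31.570 − 20.220 = 11.350
ΔCt(heat-shocked) = 35.540 − 19.350 = 16.190
ΔΔCt = 16.190 − 11.350 = 4.840
Fold change = 2^(−4.840) = 0.0349

0.035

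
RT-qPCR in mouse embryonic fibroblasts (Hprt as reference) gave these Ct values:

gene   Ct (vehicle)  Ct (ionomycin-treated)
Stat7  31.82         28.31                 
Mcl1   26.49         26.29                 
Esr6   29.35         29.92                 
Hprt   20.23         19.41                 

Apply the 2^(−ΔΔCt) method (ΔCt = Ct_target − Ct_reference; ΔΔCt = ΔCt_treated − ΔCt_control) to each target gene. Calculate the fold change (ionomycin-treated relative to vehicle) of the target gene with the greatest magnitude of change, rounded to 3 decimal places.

6.453

Stat7: ΔΔCt = (28.31−19.41) − (31.82−20.23) = 8.90 − 11.59 = -2.69; fold change = 2^2.69 = 6.453
Mcl1: ΔΔCt = (26.29−19.41) − (26.49−20.23) = 6.88 − 6.26 = 0.62; fold change = 2^-0.62 = 0.651
Esr6: ΔΔCt = (29.92−19.41) − (29.35−20.23) = 10.51 − 9.12 = 1.39; fold change = 2^-1.39 = 0.382
Stat7 has the largest |ΔΔCt| = 2.69.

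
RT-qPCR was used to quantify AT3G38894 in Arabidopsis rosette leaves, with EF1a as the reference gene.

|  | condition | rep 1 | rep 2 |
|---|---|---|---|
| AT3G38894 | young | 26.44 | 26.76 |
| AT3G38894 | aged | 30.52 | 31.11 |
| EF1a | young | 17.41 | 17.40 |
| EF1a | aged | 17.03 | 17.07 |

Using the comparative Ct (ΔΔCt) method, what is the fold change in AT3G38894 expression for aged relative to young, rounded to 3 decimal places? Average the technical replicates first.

0.042

Mean Ct: AT3G38894 young 26.600; AT3G38894 aged 30.815; EF1a young 17.405; EF1a aged 17.050
ΔCt(young) = 26.600 − 17.405 = 9.195
ΔCt(aged) = 30.815 − 17.050 = 13.765
ΔΔCt = 13.765 − 9.195 = 4.570
Fold change = 2^(−4.570) = 0.0421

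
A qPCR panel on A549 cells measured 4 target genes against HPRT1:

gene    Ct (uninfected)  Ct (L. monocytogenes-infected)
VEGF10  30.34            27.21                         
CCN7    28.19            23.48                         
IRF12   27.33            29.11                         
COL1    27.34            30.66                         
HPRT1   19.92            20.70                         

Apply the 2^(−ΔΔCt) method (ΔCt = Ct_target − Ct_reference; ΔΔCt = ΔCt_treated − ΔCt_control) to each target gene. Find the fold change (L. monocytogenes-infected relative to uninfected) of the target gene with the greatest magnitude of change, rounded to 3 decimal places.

44.942

VEGF10: ΔΔCt = (27.21−20.70) − (30.34−19.92) = 6.51 − 10.42 = -3.91; fold change = 2^3.91 = 15.032
CCN7: ΔΔCt = (23.48−20.70) − (28.19−19.92) = 2.78 − 8.27 = -5.49; fold change = 2^5.49 = 44.942
IRF12: ΔΔCt = (29.11−20.70) − (27.33−19.92) = 8.41 − 7.41 = 1.00; fold change = 2^-1.00 = 0.500
COL1: ΔΔCt = (30.66−20.70) − (27.34−19.92) = 9.96 − 7.42 = 2.54; fold change = 2^-2.54 = 0.172
CCN7 has the largest |ΔΔCt| = 5.49.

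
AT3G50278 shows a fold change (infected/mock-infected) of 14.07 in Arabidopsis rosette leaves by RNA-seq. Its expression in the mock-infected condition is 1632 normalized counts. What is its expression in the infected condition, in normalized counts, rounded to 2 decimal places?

22962.24

infected expression = 1632 × 14.07 = 22962.24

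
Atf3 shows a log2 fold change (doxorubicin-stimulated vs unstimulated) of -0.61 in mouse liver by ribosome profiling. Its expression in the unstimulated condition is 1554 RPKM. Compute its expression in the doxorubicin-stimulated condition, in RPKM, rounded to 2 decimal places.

1018.18

Fold change = 2^(-0.61) = 0.6552
doxorubicin-stimulated expression = 1554 × 0.6552 = 1018.18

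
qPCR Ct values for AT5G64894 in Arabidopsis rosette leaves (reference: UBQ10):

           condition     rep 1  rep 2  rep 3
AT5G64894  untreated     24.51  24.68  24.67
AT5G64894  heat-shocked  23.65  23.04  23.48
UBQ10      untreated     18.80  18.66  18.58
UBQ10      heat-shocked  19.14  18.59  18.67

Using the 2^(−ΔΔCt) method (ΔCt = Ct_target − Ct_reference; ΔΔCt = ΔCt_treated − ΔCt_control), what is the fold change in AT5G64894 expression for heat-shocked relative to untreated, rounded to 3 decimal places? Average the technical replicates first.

Mean Ct: AT5G64894 untreated 24.620; AT5G64894 heat-shocked 23.390; UBQ10 untreated 18.680; UBQ10 heat-shocked 18.800
ΔCt(untreated) = 24.620 − 18.680 = 5.940
ΔCt(heat-shocked) = 23.390 − 18.800 = 4.590
ΔΔCt = 4.590 − 5.940 = -1.350
Fold change = 2^(−(-1.350)) = 2^1.350 = 2.5491

2.549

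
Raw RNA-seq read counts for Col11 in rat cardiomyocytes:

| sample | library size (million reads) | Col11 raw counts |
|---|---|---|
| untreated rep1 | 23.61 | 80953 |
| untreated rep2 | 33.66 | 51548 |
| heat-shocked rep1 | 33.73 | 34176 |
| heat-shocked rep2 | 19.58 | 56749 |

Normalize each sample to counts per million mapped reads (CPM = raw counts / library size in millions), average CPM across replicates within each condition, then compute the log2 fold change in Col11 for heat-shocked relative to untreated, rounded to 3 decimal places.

CPM(untreated rep1) = 80953 / 23.61 = 3428.7590
CPM(untreated rep2) = 51548 / 33.66 = 1531.4320
CPM(heat-shocked rep1) = 34176 / 33.73 = 1013.2227
CPM(heat-shocked rep2) = 56749 / 19.58 = 2898.3146
mean CPM(untreated) = 2480.0955; mean CPM(heat-shocked) = 1955.7686
Fold change = 1955.7686 / 2480.0955 = 0.78859
log2(0.78859) = -0.3427

-0.343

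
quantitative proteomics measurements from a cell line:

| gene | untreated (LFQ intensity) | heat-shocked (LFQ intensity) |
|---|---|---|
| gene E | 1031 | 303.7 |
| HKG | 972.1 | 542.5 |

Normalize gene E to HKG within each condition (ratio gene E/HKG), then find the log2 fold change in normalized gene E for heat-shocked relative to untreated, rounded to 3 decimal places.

gene E/HKG (untreated) = 1031 / 972.1 = 1.0606
gene E/HKG (heat-shocked) = 303.7 / 542.5 = 0.55982
Fold change = 0.55982 / 1.0606 = 0.5278
log2(0.5278) = -0.9218

-0.922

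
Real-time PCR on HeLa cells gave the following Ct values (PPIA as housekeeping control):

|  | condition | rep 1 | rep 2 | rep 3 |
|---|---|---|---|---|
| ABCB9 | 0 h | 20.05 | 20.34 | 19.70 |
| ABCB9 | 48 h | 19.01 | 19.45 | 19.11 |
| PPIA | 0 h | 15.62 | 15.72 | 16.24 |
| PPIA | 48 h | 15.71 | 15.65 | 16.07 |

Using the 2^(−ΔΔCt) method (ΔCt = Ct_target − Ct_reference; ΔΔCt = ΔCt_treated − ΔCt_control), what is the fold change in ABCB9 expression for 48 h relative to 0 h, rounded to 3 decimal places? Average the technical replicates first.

1.729

Mean Ct: ABCB9 0 h 20.030; ABCB9 48 h 19.190; PPIA 0 h 15.860; PPIA 48 h 15.810
ΔCt(0 h) = 20.030 − 15.860 = 4.170
ΔCt(48 h) = 19.190 − 15.810 = 3.380
ΔΔCt = 3.380 − 4.170 = -0.790
Fold change = 2^(−(-0.790)) = 2^0.790 = 1.7291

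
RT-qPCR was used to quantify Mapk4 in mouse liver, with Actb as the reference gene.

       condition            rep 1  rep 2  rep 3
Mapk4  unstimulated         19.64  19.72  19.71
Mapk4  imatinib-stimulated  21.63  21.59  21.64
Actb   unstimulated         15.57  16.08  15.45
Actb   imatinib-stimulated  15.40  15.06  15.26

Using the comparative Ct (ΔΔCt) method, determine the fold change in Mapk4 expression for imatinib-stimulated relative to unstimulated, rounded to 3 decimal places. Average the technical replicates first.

0.191

Mean Ct: Mapk4 unstimulated 19.690; Mapk4 imatinib-stimulated 21.620; Actb unstimulated 15.700; Actb imatinib-stimulated 15.240
ΔCt(unstimulated) = 19.690 − 15.700 = 3.990
ΔCt(imatinib-stimulated) = 21.620 − 15.240 = 6.380
ΔΔCt = 6.380 − 3.990 = 2.390
Fold change = 2^(−2.390) = 0.1908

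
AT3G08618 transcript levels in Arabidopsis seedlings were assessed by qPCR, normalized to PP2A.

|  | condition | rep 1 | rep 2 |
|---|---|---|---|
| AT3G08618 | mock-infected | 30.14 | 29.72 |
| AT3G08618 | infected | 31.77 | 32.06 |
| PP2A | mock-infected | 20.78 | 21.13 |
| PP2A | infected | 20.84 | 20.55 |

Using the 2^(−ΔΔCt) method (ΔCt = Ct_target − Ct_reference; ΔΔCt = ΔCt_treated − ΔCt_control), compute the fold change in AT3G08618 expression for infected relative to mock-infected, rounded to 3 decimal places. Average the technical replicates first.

Mean Ct: AT3G08618 mock-infected 29.930; AT3G08618 infected 31.915; PP2A mock-infected 20.955; PP2A infected 20.695
ΔCt(mock-infected) = 29.930 − 20.955 = 8.975
ΔCt(infected) = 31.915 − 20.695 = 11.220
ΔΔCt = 11.220 − 8.975 = 2.245
Fold change = 2^(−2.245) = 0.2110

0.211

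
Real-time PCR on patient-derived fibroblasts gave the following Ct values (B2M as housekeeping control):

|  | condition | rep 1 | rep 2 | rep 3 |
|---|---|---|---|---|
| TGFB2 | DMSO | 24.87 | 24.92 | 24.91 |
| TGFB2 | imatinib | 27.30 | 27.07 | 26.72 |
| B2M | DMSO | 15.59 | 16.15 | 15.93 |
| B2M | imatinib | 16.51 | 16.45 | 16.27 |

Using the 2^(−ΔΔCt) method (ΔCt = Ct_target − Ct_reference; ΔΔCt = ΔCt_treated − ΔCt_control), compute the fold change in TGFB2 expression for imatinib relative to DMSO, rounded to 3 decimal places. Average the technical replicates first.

0.328

Mean Ct: TGFB2 DMSO 24.900; TGFB2 imatinib 27.030; B2M DMSO 15.890; B2M imatinib 16.410
ΔCt(DMSO) = 24.900 − 15.890 = 9.010
ΔCt(imatinib) = 27.030 − 16.410 = 10.620
ΔΔCt = 10.620 − 9.010 = 1.610
Fold change = 2^(−1.610) = 0.3276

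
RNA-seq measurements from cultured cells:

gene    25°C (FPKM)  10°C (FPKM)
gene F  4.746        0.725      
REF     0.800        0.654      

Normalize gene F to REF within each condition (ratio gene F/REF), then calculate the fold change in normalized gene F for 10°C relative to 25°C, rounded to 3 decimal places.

gene F/REF (25°C) = 4.746 / 0.800 = 5.9325
gene F/REF (10°C) = 0.725 / 0.654 = 1.1086
Fold change = 1.1086 / 5.9325 = 0.1869

0.187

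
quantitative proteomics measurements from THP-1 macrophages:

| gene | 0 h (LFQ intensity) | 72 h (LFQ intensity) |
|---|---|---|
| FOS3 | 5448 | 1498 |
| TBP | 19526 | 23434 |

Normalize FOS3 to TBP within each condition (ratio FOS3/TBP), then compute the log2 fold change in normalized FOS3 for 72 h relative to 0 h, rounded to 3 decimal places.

FOS3/TBP (0 h) = 5448 / 19526 = 0.27901
FOS3/TBP (72 h) = 1498 / 23434 = 0.063924
Fold change = 0.063924 / 0.27901 = 0.2291
log2(0.2291) = -2.1259

-2.126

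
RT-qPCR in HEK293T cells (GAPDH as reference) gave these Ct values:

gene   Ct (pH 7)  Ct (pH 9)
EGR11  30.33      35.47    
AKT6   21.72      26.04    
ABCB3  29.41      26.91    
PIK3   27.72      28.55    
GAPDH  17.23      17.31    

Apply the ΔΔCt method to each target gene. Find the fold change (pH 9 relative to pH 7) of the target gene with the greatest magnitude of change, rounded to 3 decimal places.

0.030

EGR11: ΔΔCt = (35.47−17.31) − (30.33−17.23) = 18.16 − 13.10 = 5.06; fold change = 2^-5.06 = 0.030
AKT6: ΔΔCt = (26.04−17.31) − (21.72−17.23) = 8.73 − 4.49 = 4.24; fold change = 2^-4.24 = 0.053
ABCB3: ΔΔCt = (26.91−17.31) − (29.41−17.23) = 9.60 − 12.18 = -2.58; fold change = 2^2.58 = 5.979
PIK3: ΔΔCt = (28.55−17.31) − (27.72−17.23) = 11.24 − 10.49 = 0.75; fold change = 2^-0.75 = 0.595
EGR11 has the largest |ΔΔCt| = 5.06.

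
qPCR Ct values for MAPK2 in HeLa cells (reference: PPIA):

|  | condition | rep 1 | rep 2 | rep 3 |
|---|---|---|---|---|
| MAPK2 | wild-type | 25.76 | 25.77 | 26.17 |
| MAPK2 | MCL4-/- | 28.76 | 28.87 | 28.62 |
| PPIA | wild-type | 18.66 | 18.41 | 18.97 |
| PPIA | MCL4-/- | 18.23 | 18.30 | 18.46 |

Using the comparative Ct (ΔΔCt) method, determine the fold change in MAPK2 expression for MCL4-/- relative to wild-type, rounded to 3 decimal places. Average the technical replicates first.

0.109

Mean Ct: MAPK2 wild-type 25.900; MAPK2 MCL4-/- 28.750; PPIA wild-type 18.680; PPIA MCL4-/- 18.330
ΔCt(wild-type) = 25.900 − 18.680 = 7.220
ΔCt(MCL4-/-) = 28.750 − 18.330 = 10.420
ΔΔCt = 10.420 − 7.220 = 3.200
Fold change = 2^(−3.200) = 0.1088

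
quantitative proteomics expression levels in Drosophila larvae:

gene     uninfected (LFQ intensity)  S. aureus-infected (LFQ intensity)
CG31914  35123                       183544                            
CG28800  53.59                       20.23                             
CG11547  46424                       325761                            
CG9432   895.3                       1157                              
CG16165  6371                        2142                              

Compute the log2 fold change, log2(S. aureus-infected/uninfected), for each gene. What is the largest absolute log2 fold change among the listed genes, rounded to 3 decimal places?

log2(183544/35123) = 2.386  (CG31914)
log2(20.23/53.59) = -1.405  (CG28800)
log2(325761/46424) = 2.811  (CG11547)
log2(1157/895.3) = 0.370  (CG9432)
log2(2142/6371) = -1.573  (CG16165)
The largest magnitude belongs to CG11547.

2.811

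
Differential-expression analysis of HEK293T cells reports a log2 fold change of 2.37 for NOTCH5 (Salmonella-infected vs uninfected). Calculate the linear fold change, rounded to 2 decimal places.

Fold change = 2^(2.37) = 5.169

5.17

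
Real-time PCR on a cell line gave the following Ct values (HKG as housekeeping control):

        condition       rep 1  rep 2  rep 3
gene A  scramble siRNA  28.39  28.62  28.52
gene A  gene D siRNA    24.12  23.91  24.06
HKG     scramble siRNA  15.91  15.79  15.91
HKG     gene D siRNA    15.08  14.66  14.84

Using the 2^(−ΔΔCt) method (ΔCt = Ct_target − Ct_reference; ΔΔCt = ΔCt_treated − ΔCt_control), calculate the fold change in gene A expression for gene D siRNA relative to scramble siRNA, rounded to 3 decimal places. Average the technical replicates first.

11.081

Mean Ct: gene A scramble siRNA 28.510; gene A gene D siRNA 24.030; HKG scramble siRNA 15.870; HKG gene D siRNA 14.860
ΔCt(scramble siRNA) = 28.510 − 15.870 = 12.640
ΔCt(gene D siRNA) = 24.030 − 14.860 = 9.170
ΔΔCt = 9.170 − 12.640 = -3.470
Fold change = 2^(−(-3.470)) = 2^3.470 = 11.0809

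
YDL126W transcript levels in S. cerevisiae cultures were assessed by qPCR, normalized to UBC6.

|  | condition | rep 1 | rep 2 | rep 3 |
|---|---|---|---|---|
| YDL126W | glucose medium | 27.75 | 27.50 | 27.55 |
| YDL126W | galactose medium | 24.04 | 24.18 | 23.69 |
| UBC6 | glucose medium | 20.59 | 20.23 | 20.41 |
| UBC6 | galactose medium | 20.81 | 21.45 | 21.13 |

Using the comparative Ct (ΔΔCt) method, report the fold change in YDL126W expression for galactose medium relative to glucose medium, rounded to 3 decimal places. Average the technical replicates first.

20.393

Mean Ct: YDL126W glucose medium 27.600; YDL126W galactose medium 23.970; UBC6 glucose medium 20.410; UBC6 galactose medium 21.130
ΔCt(glucose medium) = 27.600 − 20.410 = 7.190
ΔCt(galactose medium) = 23.970 − 21.130 = 2.840
ΔΔCt = 2.840 − 7.190 = -4.350
Fold change = 2^(−(-4.350)) = 2^4.350 = 20.3930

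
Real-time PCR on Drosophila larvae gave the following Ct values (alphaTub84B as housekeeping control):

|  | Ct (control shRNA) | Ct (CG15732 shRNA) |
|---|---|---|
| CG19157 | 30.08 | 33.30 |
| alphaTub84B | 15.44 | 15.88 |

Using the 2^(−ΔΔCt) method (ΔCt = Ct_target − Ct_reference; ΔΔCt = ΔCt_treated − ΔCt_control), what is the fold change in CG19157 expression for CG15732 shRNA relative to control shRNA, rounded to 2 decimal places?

ΔCt(control shRNA) = 30.080 − 15.440 = 14.640
ΔCt(CG15732 shRNA) = 33.300 − 15.880 = 17.420
ΔΔCt = 17.420 − 14.640 = 2.780
Fold change = 2^(−2.780) = 0.146

0.15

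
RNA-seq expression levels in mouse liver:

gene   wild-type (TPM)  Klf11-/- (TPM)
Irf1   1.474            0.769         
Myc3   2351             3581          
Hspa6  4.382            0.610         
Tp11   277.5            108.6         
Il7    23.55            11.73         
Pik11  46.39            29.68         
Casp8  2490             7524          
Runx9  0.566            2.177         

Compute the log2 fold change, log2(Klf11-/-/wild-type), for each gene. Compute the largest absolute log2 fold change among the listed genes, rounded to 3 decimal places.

2.845

log2(0.769/1.474) = -0.939  (Irf1)
log2(3581/2351) = 0.607  (Myc3)
log2(0.610/4.382) = -2.845  (Hspa6)
log2(108.6/277.5) = -1.353  (Tp11)
log2(11.73/23.55) = -1.006  (Il7)
log2(29.68/46.39) = -0.644  (Pik11)
log2(7524/2490) = 1.595  (Casp8)
log2(2.177/0.566) = 1.943  (Runx9)
The largest magnitude belongs to Hspa6.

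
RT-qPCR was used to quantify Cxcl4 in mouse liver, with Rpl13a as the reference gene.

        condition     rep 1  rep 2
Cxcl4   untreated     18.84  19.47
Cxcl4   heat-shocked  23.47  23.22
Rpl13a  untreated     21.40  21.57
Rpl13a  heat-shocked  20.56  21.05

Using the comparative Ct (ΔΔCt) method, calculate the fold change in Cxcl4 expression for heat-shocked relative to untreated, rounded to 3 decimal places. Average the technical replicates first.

Mean Ct: Cxcl4 untreated 19.155; Cxcl4 heat-shocked 23.345; Rpl13a untreated 21.485; Rpl13a heat-shocked 20.805
ΔCt(untreated) = 19.155 − 21.485 = -2.330
ΔCt(heat-shocked) = 23.345 − 20.805 = 2.540
ΔΔCt = 2.540 − (-2.330) = 4.870
Fold change = 2^(−4.870) = 0.0342

0.034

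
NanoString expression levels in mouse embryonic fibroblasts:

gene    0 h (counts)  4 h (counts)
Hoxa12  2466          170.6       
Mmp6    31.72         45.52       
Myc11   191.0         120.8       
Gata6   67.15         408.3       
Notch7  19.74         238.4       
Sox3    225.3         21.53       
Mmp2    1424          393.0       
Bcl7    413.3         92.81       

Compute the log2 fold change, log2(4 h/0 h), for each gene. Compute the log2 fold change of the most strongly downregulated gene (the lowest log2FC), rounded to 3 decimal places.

-3.853

log2(170.6/2466) = -3.853  (Hoxa12)
log2(45.52/31.72) = 0.521  (Mmp6)
log2(120.8/191.0) = -0.661  (Myc11)
log2(408.3/67.15) = 2.604  (Gata6)
log2(238.4/19.74) = 3.594  (Notch7)
log2(21.53/225.3) = -3.387  (Sox3)
log2(393.0/1424) = -1.857  (Mmp2)
log2(92.81/413.3) = -2.155  (Bcl7)
Hoxa12 is most strongly downregulated.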